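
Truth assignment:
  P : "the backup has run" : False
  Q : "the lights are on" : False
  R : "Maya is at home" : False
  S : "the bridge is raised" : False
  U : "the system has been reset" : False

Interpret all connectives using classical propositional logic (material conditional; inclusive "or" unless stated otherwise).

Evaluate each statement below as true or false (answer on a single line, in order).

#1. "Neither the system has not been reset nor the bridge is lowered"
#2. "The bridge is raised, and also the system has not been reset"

#1 False, #2 False

#1: In symbols: ~U nor ~S

~U = ~F = T
~S = ~F = T
~U nor ~S = T nor T = F
Hence #1 is false.

#2: In symbols: S & ~U

~U = ~F = T
S & ~U = F & T = F
So #2 is false.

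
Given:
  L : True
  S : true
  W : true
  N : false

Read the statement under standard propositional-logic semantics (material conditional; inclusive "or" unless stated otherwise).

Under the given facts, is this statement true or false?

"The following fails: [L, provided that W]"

Values: W=T, L=T.
This is ~(W -> L).

W -> L = T -> T = T
~(W -> L) = ~T = F

False.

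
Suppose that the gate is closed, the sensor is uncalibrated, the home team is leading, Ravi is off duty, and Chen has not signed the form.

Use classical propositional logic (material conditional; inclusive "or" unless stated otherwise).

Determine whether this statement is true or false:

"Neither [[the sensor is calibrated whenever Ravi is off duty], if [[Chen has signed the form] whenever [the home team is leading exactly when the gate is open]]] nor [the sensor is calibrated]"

True

Let R = "the home team is leading" (T), P = "the gate is open" (F), U = "Chen has signed the form" (F), S = "Ravi is on call" (F), Q = "the sensor is calibrated" (F).
In symbols: (((R <-> P) -> U) -> (~S -> Q)) nor Q

R <-> P = T <-> F = F
(R <-> P) -> U = F -> F = T
~S = ~F = T
~S -> Q = T -> F = F
((R <-> P) -> U) -> (~S -> Q) = T -> F = F
(((R <-> P) -> U) -> (~S -> Q)) nor Q = F nor F = T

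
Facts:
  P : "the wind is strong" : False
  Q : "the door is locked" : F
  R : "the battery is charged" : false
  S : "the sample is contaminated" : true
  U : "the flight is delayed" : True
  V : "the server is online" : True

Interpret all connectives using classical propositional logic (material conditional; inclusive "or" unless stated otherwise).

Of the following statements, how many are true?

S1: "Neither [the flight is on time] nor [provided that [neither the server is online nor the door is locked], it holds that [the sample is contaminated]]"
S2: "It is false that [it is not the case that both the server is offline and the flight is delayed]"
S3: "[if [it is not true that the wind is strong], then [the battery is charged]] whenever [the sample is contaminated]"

S1: Formalization: not U nor ((V nor Q) -> S)

not U = not True = False
V nor Q = True nor False = False
(V nor Q) -> S = False -> True = True
not U nor ((V nor Q) -> S) = False nor True = False
Thus S1 is false.

S2: Formalization: not (not V nand U)

not V = not True = False
not V nand U = False nand True = True
not (not V nand U) = not True = False
So S2 is false.

S3: Parsed as S -> (not P -> R)

not P = not False = True
not P -> R = True -> False = False
S -> (not P -> R) = True -> False = False
So S3 is false.

True statements: 0 (none).

0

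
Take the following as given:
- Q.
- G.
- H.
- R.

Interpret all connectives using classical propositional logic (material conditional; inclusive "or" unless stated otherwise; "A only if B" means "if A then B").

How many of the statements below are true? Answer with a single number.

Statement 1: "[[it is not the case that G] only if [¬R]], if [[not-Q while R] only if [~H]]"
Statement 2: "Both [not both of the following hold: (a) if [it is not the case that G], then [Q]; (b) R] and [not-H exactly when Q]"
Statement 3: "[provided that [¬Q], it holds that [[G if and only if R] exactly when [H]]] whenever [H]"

2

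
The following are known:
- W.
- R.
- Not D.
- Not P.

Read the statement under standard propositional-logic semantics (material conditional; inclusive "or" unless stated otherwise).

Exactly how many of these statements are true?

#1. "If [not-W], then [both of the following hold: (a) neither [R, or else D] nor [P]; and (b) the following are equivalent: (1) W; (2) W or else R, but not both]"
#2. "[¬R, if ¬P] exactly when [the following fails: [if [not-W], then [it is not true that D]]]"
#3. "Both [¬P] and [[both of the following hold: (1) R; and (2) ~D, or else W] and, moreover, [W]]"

3

#1: Formalization: not W -> (((R or D) nor P) and (W iff (W xor R)))

not W = not True = False
R or D = True or False = True
(R or D) nor P = True nor False = False
W xor R = True xor True = False
W iff (W xor R) = True iff False = False
((R or D) nor P) and (W iff (W xor R)) = False and False = False
not W -> (((R or D) nor P) and (W iff (W xor R))) = False -> False = True
Hence #1 is true.

#2: Parsed as (not P -> not R) iff not (not W -> not D)

not P = not False = True
not R = not True = False
not P -> not R = True -> False = False
not W = not True = False
not D = not False = True
not W -> not D = False -> True = True
not (not W -> not D) = not True = False
(not P -> not R) iff not (not W -> not D) = False iff False = True
Hence #2 is true.

#3: Formalization: not P and ((R and (not D or W)) and W)

not P = not False = True
not D = not False = True
not D or W = True or True = True
R and (not D or W) = True and True = True
(R and (not D or W)) and W = True and True = True
not P and ((R and (not D or W)) and W) = True and True = True
Hence #3 is true.

3 of the 3 statements are true (#1, #2, #3).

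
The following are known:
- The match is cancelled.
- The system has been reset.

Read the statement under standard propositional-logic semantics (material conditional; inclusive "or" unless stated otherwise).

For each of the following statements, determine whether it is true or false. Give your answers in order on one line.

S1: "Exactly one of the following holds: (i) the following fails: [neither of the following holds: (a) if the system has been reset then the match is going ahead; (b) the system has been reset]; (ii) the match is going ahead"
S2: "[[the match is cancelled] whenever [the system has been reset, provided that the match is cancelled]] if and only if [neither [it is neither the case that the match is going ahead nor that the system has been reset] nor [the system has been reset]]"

Let Q = "the system has been reset" (T), P = "the match is cancelled" (T).

S1: Parsed as ~((Q -> ~P) nor Q) xor ~P

~P = ~T = F
Q -> ~P = T -> F = F
(Q -> ~P) nor Q = F nor T = F
~((Q -> ~P) nor Q) = ~F = T
~P = ~T = F
~((Q -> ~P) nor Q) xor ~P = T xor F = T
So S1 is true.

S2: Parsed as ((P -> Q) -> P) <-> ((~P nor Q) nor Q)

P -> Q = T -> T = T
(P -> Q) -> P = T -> T = T
~P = ~T = F
~P nor Q = F nor T = F
(~P nor Q) nor Q = F nor T = F
((P -> Q) -> P) <-> ((~P nor Q) nor Q) = T <-> F = F
Hence S2 is false.

S1 T; S2 F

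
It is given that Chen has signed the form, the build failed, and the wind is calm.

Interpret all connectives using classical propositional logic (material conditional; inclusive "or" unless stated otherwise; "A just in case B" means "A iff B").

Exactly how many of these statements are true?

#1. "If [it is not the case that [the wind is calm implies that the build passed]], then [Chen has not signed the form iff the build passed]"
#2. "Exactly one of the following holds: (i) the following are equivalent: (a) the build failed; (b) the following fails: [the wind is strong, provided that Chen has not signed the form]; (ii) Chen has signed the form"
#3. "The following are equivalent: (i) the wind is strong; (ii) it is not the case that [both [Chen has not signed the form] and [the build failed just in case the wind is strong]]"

2

Let W = "the wind is strong" (F), L = "the build passed" (F), S = "Chen has signed the form" (T).

#1: Parsed as ¬(¬W → L) → (¬S ↔ L)

¬W = ¬F = T
¬W → L = T → F = F
¬(¬W → L) = ¬F = T
¬S = ¬T = F
¬S ↔ L = F ↔ F = T
¬(¬W → L) → (¬S ↔ L) = T → T = T
So #1 is true.

#2: This is (¬L ↔ ¬(¬S → W)) ⊕ S.

¬L = ¬F = T
¬S = ¬T = F
¬S → W = F → F = T
¬(¬S → W) = ¬T = F
¬L ↔ ¬(¬S → W) = T ↔ F = F
(¬L ↔ ¬(¬S → W)) ⊕ S = F ⊕ T = T
Thus #2 is true.

#3: Parsed as W ↔ ¬(¬S ∧ (¬L ↔ W))

¬S = ¬T = F
¬L = ¬F = T
¬L ↔ W = T ↔ F = F
¬S ∧ (¬L ↔ W) = F ∧ F = F
¬(¬S ∧ (¬L ↔ W)) = ¬F = T
W ↔ ¬(¬S ∧ (¬L ↔ W)) = F ↔ T = F
So #3 is false.

Count: 2.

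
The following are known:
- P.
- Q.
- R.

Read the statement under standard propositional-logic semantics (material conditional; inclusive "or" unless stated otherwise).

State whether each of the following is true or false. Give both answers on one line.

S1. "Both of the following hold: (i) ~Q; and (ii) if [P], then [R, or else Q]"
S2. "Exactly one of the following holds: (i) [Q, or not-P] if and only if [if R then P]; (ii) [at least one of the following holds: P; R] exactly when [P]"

S1 False / S2 False

S1: In symbols: ¬Q ∧ (P → (R ∨ Q))

¬Q = ¬T = F
R ∨ Q = T ∨ T = T
P → (R ∨ Q) = T → T = T
¬Q ∧ (P → (R ∨ Q)) = F ∧ T = F
Thus S1 is false.

S2: In symbols: ((Q ∨ ¬P) ↔ (R → P)) ⊕ ((P ∨ R) ↔ P)

¬P = ¬T = F
Q ∨ ¬P = T ∨ F = T
R → P = T → T = T
(Q ∨ ¬P) ↔ (R → P) = T ↔ T = T
P ∨ R = T ∨ T = T
(P ∨ R) ↔ P = T ↔ T = T
((Q ∨ ¬P) ↔ (R → P)) ⊕ ((P ∨ R) ↔ P) = T ⊕ T = F
Hence S2 is false.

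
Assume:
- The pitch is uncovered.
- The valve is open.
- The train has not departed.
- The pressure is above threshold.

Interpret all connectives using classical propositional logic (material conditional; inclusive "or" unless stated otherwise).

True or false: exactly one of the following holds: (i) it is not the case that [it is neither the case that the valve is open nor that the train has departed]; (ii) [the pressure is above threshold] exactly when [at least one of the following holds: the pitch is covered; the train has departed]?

The statement is true.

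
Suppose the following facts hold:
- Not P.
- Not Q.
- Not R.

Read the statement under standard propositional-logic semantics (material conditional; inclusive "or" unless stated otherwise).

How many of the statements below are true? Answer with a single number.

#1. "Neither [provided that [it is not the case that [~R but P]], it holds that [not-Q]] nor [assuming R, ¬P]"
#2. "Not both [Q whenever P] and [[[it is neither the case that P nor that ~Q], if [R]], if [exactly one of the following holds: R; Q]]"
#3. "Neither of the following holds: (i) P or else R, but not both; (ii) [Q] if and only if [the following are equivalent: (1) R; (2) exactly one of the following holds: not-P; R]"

#1: This is (not (not R and P) -> not Q) nor (R -> not P).

not R = not False = True
not R and P = True and False = False
not (not R and P) = not False = True
not Q = not False = True
not (not R and P) -> not Q = True -> True = True
not P = not False = True
R -> not P = False -> True = True
(not (not R and P) -> not Q) nor (R -> not P) = True nor True = False
Hence #1 is false.

#2: Formalization: (P -> Q) nand ((R xor Q) -> (R -> (P nor not Q)))

P -> Q = False -> False = True
R xor Q = False xor False = False
not Q = not False = True
P nor not Q = False nor True = False
R -> (P nor not Q) = False -> False = True
(R xor Q) -> (R -> (P nor not Q)) = False -> True = True
(P -> Q) nand ((R xor Q) -> (R -> (P nor not Q))) = True nand True = False
So #2 is false.

#3: Formalization: (P xor R) nor (Q iff (R iff (not P xor R)))

P xor R = False xor False = False
not P = not False = True
not P xor R = True xor False = True
R iff (not P xor R) = False iff True = False
Q iff (R iff (not P xor R)) = False iff False = True
(P xor R) nor (Q iff (R iff (not P xor R))) = False nor True = False
So #3 is false.

0 of the 3 statements are true (none).

0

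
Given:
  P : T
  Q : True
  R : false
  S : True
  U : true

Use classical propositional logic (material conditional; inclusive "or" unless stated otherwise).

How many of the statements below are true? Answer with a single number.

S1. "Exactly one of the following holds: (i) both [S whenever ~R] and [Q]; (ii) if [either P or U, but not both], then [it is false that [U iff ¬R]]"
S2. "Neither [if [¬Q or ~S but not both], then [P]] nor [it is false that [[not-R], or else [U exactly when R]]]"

S1: This is ((~R -> S) & Q) xor ((P xor U) -> ~(U <-> ~R)).

~R = ~F = T
~R -> S = T -> T = T
(~R -> S) & Q = T & T = T
P xor U = T xor T = F
~R = ~F = T
U <-> ~R = T <-> T = T
~(U <-> ~R) = ~T = F
(P xor U) -> ~(U <-> ~R) = F -> F = T
((~R -> S) & Q) xor ((P xor U) -> ~(U <-> ~R)) = T xor T = F
Thus S1 is false.

S2: This is ((~Q xor ~S) -> P) nor ~(~R | (U <-> R)).

~Q = ~T = F
~S = ~T = F
~Q xor ~S = F xor F = F
(~Q xor ~S) -> P = F -> T = T
~R = ~F = T
U <-> R = T <-> F = F
~R | (U <-> R) = T | F = T
~(~R | (U <-> R)) = ~T = F
((~Q xor ~S) -> P) nor ~(~R | (U <-> R)) = T nor F = F
So S2 is false.

0 of the 2 statements are true (none).

0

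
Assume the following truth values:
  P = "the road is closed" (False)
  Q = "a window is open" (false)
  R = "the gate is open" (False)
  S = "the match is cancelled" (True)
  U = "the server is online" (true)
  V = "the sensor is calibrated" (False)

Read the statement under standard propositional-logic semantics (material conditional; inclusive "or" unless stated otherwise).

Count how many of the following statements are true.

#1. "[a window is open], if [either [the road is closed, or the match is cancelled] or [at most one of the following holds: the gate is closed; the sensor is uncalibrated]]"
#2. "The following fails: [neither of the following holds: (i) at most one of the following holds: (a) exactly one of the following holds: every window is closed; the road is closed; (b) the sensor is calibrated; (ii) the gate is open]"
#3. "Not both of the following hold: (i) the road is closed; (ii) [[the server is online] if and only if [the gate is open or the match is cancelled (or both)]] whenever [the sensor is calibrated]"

#1: In symbols: ((P or S) or (not R nand not V)) -> Q

P or S = False or True = True
not R = not False = True
not V = not False = True
not R nand not V = True nand True = False
(P or S) or (not R nand not V) = True or False = True
((P or S) or (not R nand not V)) -> Q = True -> False = False
Hence #1 is false.

#2: Parsed as not (((not Q xor P) nand V) nor R)

not Q = not False = True
not Q xor P = True xor False = True
(not Q xor P) nand V = True nand False = True
((not Q xor P) nand V) nor R = True nor False = False
not (((not Q xor P) nand V) nor R) = not False = True
Hence #2 is true.

#3: In symbols: P nand (V -> (U iff (R or S)))

R or S = False or True = True
U iff (R or S) = True iff True = True
V -> (U iff (R or S)) = False -> True = True
P nand (V -> (U iff (R or S))) = False nand True = True
Thus #3 is true.

True statements: 2.

2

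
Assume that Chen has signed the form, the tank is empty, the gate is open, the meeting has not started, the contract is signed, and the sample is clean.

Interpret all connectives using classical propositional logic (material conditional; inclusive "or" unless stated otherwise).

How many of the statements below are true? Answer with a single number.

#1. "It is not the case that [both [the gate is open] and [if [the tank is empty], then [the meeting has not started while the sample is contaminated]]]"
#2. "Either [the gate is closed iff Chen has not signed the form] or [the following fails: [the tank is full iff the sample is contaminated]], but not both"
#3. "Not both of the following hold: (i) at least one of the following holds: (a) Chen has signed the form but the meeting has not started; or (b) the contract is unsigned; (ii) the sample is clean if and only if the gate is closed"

3

Let R = "the gate is open" (True), Q = "the tank is full" (False), S = "the meeting has started" (False), V = "the sample is contaminated" (False), P = "Chen has signed the form" (True), U = "the contract is signed" (True).

#1: In symbols: not (R and (not Q -> (not S and V)))

not Q = not False = True
not S = not False = True
not S and V = True and False = False
not Q -> (not S and V) = True -> False = False
R and (not Q -> (not S and V)) = True and False = False
not (R and (not Q -> (not S and V))) = not False = True
So #1 is true.

#2: In symbols: (not R iff not P) xor not (Q iff V)

not R = not True = False
not P = not True = False
not R iff not P = False iff False = True
Q iff V = False iff False = True
not (Q iff V) = not True = False
(not R iff not P) xor not (Q iff V) = True xor False = True
So #2 is true.

#3: Formalization: ((P and not S) or not U) nand (not V iff not R)

not S = not False = True
P and not S = True and True = True
not U = not True = False
(P and not S) or not U = True or False = True
not V = not False = True
not R = not True = False
not V iff not R = True iff False = False
((P and not S) or not U) nand (not V iff not R) = True nand False = True
Thus #3 is true.

3 of the 3 statements are true.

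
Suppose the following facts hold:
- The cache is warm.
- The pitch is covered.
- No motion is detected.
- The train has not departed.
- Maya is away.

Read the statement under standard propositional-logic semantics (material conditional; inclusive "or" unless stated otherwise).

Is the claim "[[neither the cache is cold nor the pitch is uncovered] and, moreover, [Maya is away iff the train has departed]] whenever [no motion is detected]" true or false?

Let G = "motion is detected" (False), Q = "the cache is warm" (True), W = "the pitch is covered" (True), N = "Maya is at home" (False), U = "the train has departed" (False).
Formalization: not G -> ((not Q nor not W) and (not N iff U))

not G = not False = True
not Q = not True = False
not W = not True = False
not Q nor not W = False nor False = True
not N = not False = True
not N iff U = True iff False = False
(not Q nor not W) and (not N iff U) = True and False = False
not G -> ((not Q nor not W) and (not N iff U)) = True -> False = False

The statement is false.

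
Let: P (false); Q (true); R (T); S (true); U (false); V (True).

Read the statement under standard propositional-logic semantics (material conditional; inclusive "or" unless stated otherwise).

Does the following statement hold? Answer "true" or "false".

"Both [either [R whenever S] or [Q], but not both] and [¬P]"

False

Values: S=T, R=T, Q=T, P=F.
This is ((S → R) ⊕ Q) ∧ ¬P.

S → R = T → T = T
(S → R) ⊕ Q = T ⊕ T = F
¬P = ¬F = T
((S → R) ⊕ Q) ∧ ¬P = F ∧ T = F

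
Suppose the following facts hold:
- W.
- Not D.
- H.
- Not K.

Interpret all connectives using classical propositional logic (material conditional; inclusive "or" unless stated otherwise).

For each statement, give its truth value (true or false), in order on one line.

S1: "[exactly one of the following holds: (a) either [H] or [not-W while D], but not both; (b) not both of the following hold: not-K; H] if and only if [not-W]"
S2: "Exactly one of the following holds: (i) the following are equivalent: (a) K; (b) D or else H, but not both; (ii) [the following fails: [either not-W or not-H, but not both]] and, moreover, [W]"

S1: Parsed as ((H xor (not W and D)) xor (not K nand H)) iff not W

not W = not True = False
not W and D = False and False = False
H xor (not W and D) = True xor False = True
not K = not False = True
not K nand H = True nand True = False
(H xor (not W and D)) xor (not K nand H) = True xor False = True
not W = not True = False
((H xor (not W and D)) xor (not K nand H)) iff not W = True iff False = False
Thus S1 is false.

S2: Formalization: (K iff (D xor H)) xor (not (not W xor not H) and W)

D xor H = False xor True = True
K iff (D xor H) = False iff True = False
not W = not True = False
not H = not True = False
not W xor not H = False xor False = False
not (not W xor not H) = not False = True
not (not W xor not H) and W = True and True = True
(K iff (D xor H)) xor (not (not W xor not H) and W) = False xor True = True
So S2 is true.

S1 False, S2 True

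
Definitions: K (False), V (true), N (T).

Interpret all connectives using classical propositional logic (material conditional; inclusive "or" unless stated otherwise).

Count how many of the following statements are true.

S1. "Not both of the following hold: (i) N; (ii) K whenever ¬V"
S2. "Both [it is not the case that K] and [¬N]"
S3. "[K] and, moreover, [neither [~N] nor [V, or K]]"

S1: This is N nand (not V -> K).

not V = not True = False
not V -> K = False -> False = True
N nand (not V -> K) = True nand True = False
So S1 is false.

S2: In symbols: not K and not N

not K = not False = True
not N = not True = False
not K and not N = True and False = False
Thus S2 is false.

S3: Formalization: K and (not N nor (V or K))

not N = not True = False
V or K = True or False = True
not N nor (V or K) = False nor True = False
K and (not N nor (V or K)) = False and False = False
Hence S3 is false.

True statements: 0 (none).

0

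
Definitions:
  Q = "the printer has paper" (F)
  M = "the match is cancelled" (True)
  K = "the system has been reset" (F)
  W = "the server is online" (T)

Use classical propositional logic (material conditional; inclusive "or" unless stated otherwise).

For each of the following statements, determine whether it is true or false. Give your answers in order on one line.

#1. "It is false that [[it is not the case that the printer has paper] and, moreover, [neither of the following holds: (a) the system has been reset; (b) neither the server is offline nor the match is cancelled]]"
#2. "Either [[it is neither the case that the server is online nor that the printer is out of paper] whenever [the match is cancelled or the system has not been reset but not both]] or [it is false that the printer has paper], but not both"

#1 F, #2 F

#1: Parsed as not (not Q and (K nor (not W nor M)))

not Q = not False = True
not W = not True = False
not W nor M = False nor True = False
K nor (not W nor M) = False nor False = True
not Q and (K nor (not W nor M)) = True and True = True
not (not Q and (K nor (not W nor M))) = not True = False
Hence #1 is false.

#2: Formalization: ((M xor not K) -> (W nor not Q)) xor not Q

not K = not False = True
M xor not K = True xor True = False
not Q = not False = True
W nor not Q = True nor True = False
(M xor not K) -> (W nor not Q) = False -> False = True
not Q = not False = True
((M xor not K) -> (W nor not Q)) xor not Q = True xor True = False
Hence #2 is false.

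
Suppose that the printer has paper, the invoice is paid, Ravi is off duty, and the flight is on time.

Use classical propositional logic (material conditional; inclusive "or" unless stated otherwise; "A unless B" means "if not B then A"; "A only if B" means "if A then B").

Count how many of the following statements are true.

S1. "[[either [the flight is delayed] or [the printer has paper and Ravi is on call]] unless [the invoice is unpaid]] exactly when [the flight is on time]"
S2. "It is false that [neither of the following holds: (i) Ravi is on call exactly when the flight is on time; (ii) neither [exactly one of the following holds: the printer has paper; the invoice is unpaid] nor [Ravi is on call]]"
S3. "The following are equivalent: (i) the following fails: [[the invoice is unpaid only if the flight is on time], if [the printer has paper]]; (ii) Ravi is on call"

1

Let M = "the flight is delayed" (F), K = "the printer has paper" (T), V = "Ravi is on call" (F), S = "the invoice is paid" (T).

S1: Parsed as ((M | (K & V)) | ~S) <-> ~M

K & V = T & F = F
M | (K & V) = F | F = F
~S = ~T = F
(M | (K & V)) | ~S = F | F = F
~M = ~F = T
((M | (K & V)) | ~S) <-> ~M = F <-> T = F
So S1 is false.

S2: Parsed as ~((V <-> ~M) nor ((K xor ~S) nor V))

~M = ~F = T
V <-> ~M = F <-> T = F
~S = ~T = F
K xor ~S = T xor F = T
(K xor ~S) nor V = T nor F = F
(V <-> ~M) nor ((K xor ~S) nor V) = F nor F = T
~((V <-> ~M) nor ((K xor ~S) nor V)) = ~T = F
So S2 is false.

S3: In symbols: ~(K -> (~S -> ~M)) <-> V

~S = ~T = F
~M = ~F = T
~S -> ~M = F -> T = T
K -> (~S -> ~M) = T -> T = T
~(K -> (~S -> ~M)) = ~T = F
~(K -> (~S -> ~M)) <-> V = F <-> F = T
Hence S3 is true.

Count: 1.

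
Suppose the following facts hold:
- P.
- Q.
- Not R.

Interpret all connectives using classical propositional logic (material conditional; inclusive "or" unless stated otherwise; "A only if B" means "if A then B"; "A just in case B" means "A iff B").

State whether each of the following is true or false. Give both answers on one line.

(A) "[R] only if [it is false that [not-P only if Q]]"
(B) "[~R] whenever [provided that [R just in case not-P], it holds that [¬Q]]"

(A) True; (B) True

(A): Formalization: R -> not (not P -> Q)

not P = not True = False
not P -> Q = False -> True = True
not (not P -> Q) = not True = False
R -> not (not P -> Q) = False -> False = True
So (A) is true.

(B): This is ((R iff not P) -> not Q) -> not R.

not P = not True = False
R iff not P = False iff False = True
not Q = not True = False
(R iff not P) -> not Q = True -> False = False
not R = not False = True
((R iff not P) -> not Q) -> not R = False -> True = True
So (B) is true.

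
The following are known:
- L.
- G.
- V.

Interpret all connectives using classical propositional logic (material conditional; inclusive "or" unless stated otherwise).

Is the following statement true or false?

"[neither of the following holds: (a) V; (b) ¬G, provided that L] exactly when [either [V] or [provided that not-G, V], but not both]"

Formalization: (V nor (L -> ~G)) <-> (V xor (~G -> V))

~G = ~T = F
L -> ~G = T -> F = F
V nor (L -> ~G) = T nor F = F
~G = ~T = F
~G -> V = F -> T = T
V xor (~G -> V) = T xor T = F
(V nor (L -> ~G)) <-> (V xor (~G -> V)) = F <-> F = T

True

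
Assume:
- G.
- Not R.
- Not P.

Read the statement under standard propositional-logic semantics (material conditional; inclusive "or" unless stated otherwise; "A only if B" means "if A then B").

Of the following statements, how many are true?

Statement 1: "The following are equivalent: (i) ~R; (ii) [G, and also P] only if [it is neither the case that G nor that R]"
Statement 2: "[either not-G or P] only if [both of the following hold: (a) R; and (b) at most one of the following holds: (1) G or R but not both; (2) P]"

2

Statement 1: In symbols: ¬R ↔ ((G ∧ P) → (G ↓ R))

¬R = ¬F = T
G ∧ P = T ∧ F = F
G ↓ R = T ↓ F = F
(G ∧ P) → (G ↓ R) = F → F = T
¬R ↔ ((G ∧ P) → (G ↓ R)) = T ↔ T = T
So Statement 1 is true.

Statement 2: Parsed as (¬G ∨ P) → (R ∧ ((G ⊕ R) ↑ P))

¬G = ¬T = F
¬G ∨ P = F ∨ F = F
G ⊕ R = T ⊕ F = T
(G ⊕ R) ↑ P = T ↑ F = T
R ∧ ((G ⊕ R) ↑ P) = F ∧ T = F
(¬G ∨ P) → (R ∧ ((G ⊕ R) ↑ P)) = F → F = T
Thus Statement 2 is true.

True statements: 2.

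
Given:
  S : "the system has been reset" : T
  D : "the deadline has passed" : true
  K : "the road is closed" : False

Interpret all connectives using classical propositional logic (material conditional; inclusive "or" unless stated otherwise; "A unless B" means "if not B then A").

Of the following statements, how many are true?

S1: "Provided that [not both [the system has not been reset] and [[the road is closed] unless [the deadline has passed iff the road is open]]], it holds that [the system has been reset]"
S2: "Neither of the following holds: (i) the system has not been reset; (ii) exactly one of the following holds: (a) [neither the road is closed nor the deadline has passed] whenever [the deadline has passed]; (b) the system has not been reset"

2

S1: This is (not S nand (K or (D iff not K))) -> S.

not S = not True = False
not K = not False = True
D iff not K = True iff True = True
K or (D iff not K) = False or True = True
not S nand (K or (D iff not K)) = False nand True = True
(not S nand (K or (D iff not K))) -> S = True -> True = True
So S1 is true.

S2: This is not S nor ((D -> (K nor D)) xor not S).

not S = not True = False
K nor D = False nor True = False
D -> (K nor D) = True -> False = False
not S = not True = False
(D -> (K nor D)) xor not S = False xor False = False
not S nor ((D -> (K nor D)) xor not S) = False nor False = True
So S2 is true.

Count: 2.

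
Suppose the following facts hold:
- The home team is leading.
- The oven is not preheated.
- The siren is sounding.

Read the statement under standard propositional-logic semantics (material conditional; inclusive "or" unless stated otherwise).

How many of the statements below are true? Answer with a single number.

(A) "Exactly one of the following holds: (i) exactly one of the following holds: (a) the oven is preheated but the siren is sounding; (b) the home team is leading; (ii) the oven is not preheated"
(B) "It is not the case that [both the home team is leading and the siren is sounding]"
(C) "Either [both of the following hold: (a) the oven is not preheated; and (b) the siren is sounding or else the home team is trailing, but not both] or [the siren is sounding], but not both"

Let Q = "the oven is preheated" (F), R = "the siren is sounding" (T), P = "the home team is leading" (T).

(A): In symbols: ((Q ∧ R) ⊕ P) ⊕ ¬Q

Q ∧ R = F ∧ T = F
(Q ∧ R) ⊕ P = F ⊕ T = T
¬Q = ¬F = T
((Q ∧ R) ⊕ P) ⊕ ¬Q = T ⊕ T = F
So (A) is false.

(B): Parsed as ¬(P ∧ R)

P ∧ R = T ∧ T = T
¬(P ∧ R) = ¬T = F
Thus (B) is false.

(C): Parsed as (¬Q ∧ (R ⊕ ¬P)) ⊕ R

¬Q = ¬F = T
¬P = ¬T = F
R ⊕ ¬P = T ⊕ F = T
¬Q ∧ (R ⊕ ¬P) = T ∧ T = T
(¬Q ∧ (R ⊕ ¬P)) ⊕ R = T ⊕ T = F
Thus (C) is false.

True statements: 0 (none).

0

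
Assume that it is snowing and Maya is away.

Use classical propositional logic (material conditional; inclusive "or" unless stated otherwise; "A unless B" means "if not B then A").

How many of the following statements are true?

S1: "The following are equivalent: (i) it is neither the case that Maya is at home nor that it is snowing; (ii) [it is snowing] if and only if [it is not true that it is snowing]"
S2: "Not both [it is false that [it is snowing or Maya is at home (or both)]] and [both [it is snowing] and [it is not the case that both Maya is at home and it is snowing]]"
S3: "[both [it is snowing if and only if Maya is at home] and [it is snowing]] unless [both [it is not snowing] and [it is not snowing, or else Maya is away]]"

Let Q = "Maya is at home" (False), P = "it is snowing" (True).

S1: In symbols: (Q nor P) iff (P iff not P)

Q nor P = False nor True = False
not P = not True = False
P iff not P = True iff False = False
(Q nor P) iff (P iff not P) = False iff False = True
Thus S1 is true.

S2: This is not (P or Q) nand (P and (Q nand P)).

P or Q = True or False = True
not (P or Q) = not True = False
Q nand P = False nand True = True
P and (Q nand P) = True and True = True
not (P or Q) nand (P and (Q nand P)) = False nand True = True
Hence S2 is true.

S3: Parsed as ((P iff Q) and P) or (not P and (not P or not Q))

P iff Q = True iff False = False
(P iff Q) and P = False and True = False
not P = not True = False
not P = not True = False
not Q = not False = True
not P or not Q = False or True = True
not P and (not P or not Q) = False and True = False
((P iff Q) and P) or (not P and (not P or not Q)) = False or False = False
So S3 is false.

2 of the 3 statements are true.

2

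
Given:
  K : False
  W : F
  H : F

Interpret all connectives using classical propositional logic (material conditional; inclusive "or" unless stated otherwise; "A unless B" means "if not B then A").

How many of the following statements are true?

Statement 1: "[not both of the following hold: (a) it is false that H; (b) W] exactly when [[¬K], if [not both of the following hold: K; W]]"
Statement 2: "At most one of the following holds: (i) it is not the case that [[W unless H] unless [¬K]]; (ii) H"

Statement 1: This is (~H nand W) <-> ((K nand W) -> ~K).

~H = ~F = T
~H nand W = T nand F = T
K nand W = F nand F = T
~K = ~F = T
(K nand W) -> ~K = T -> T = T
(~H nand W) <-> ((K nand W) -> ~K) = T <-> T = T
Hence Statement 1 is true.

Statement 2: This is ~((W | H) | ~K) nand H.

W | H = F | F = F
~K = ~F = T
(W | H) | ~K = F | T = T
~((W | H) | ~K) = ~T = F
~((W | H) | ~K) nand H = F nand F = T
Hence Statement 2 is true.

Count: 2.

2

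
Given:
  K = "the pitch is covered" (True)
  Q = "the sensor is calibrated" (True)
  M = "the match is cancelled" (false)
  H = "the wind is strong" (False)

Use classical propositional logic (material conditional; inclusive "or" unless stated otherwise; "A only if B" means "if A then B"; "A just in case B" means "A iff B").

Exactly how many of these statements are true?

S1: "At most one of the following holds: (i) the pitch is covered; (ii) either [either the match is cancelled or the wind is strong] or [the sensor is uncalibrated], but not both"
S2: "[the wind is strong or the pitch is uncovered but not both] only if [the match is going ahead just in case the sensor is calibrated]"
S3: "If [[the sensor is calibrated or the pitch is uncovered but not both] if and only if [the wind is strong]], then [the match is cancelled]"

S1: Parsed as K ↑ ((M ∨ H) ⊕ ¬Q)

M ∨ H = F ∨ F = F
¬Q = ¬T = F
(M ∨ H) ⊕ ¬Q = F ⊕ F = F
K ↑ ((M ∨ H) ⊕ ¬Q) = T ↑ F = T
Hence S1 is true.

S2: This is (H ⊕ ¬K) → (¬M ↔ Q).

¬K = ¬T = F
H ⊕ ¬K = F ⊕ F = F
¬M = ¬F = T
¬M ↔ Q = T ↔ T = T
(H ⊕ ¬K) → (¬M ↔ Q) = F → T = T
Thus S2 is true.

S3: In symbols: ((Q ⊕ ¬K) ↔ H) → M

¬K = ¬T = F
Q ⊕ ¬K = T ⊕ F = T
(Q ⊕ ¬K) ↔ H = T ↔ F = F
((Q ⊕ ¬K) ↔ H) → M = F → F = T
So S3 is true.

Count: 3.

3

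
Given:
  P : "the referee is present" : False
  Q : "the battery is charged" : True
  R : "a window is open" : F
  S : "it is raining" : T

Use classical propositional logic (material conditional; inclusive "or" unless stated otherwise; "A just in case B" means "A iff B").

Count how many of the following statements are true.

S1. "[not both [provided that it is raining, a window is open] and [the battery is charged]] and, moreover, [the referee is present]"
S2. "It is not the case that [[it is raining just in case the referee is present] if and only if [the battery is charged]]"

1

S1: Parsed as ((S → R) ↑ Q) ∧ P

S → R = T → F = F
(S → R) ↑ Q = F ↑ T = T
((S → R) ↑ Q) ∧ P = T ∧ F = F
Hence S1 is false.

S2: Parsed as ¬((S ↔ P) ↔ Q)

S ↔ P = T ↔ F = F
(S ↔ P) ↔ Q = F ↔ T = F
¬((S ↔ P) ↔ Q) = ¬F = T
Thus S2 is true.

Count: 1.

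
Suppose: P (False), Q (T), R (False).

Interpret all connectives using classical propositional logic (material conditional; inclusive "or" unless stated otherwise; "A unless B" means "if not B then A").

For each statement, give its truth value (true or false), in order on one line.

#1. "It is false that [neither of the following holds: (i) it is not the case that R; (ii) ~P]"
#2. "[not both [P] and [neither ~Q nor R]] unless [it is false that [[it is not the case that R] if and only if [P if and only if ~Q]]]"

#1 T, #2 T

#1: In symbols: not (not R nor not P)

not R = not False = True
not P = not False = True
not R nor not P = True nor True = False
not (not R nor not P) = not False = True
Thus #1 is true.

#2: In symbols: (P nand (not Q nor R)) or not (not R iff (P iff not Q))

not Q = not True = False
not Q nor R = False nor False = True
P nand (not Q nor R) = False nand True = True
not R = not False = True
not Q = not True = False
P iff not Q = False iff False = True
not R iff (P iff not Q) = True iff True = True
not (not R iff (P iff not Q)) = not True = False
(P nand (not Q nor R)) or not (not R iff (P iff not Q)) = True or False = True
Thus #2 is true.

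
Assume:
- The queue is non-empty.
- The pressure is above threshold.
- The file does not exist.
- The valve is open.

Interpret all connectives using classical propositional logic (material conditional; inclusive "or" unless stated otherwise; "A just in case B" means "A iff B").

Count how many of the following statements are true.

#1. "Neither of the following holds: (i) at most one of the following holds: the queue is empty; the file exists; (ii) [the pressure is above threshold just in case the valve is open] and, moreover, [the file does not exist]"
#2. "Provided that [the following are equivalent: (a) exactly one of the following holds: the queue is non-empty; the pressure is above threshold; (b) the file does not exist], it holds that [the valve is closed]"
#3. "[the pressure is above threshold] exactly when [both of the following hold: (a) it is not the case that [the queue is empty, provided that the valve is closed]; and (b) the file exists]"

1

Let P = "the queue is empty" (False), R = "the file exists" (False), Q = "the pressure is above threshold" (True), S = "the valve is open" (True).

#1: This is (P nand R) nor ((Q iff S) and not R).

P nand R = False nand False = True
Q iff S = True iff True = True
not R = not False = True
(Q iff S) and not R = True and True = True
(P nand R) nor ((Q iff S) and not R) = True nor True = False
So #1 is false.

#2: Parsed as ((not P xor Q) iff not R) -> not S

not P = not False = True
not P xor Q = True xor True = False
not R = not False = True
(not P xor Q) iff not R = False iff True = False
not S = not True = False
((not P xor Q) iff not R) -> not S = False -> False = True
Hence #2 is true.

#3: This is Q iff (not (not S -> P) and R).

not S = not True = False
not S -> P = False -> False = True
not (not S -> P) = not True = False
not (not S -> P) and R = False and False = False
Q iff (not (not S -> P) and R) = True iff False = False
So #3 is false.

True statements: 1.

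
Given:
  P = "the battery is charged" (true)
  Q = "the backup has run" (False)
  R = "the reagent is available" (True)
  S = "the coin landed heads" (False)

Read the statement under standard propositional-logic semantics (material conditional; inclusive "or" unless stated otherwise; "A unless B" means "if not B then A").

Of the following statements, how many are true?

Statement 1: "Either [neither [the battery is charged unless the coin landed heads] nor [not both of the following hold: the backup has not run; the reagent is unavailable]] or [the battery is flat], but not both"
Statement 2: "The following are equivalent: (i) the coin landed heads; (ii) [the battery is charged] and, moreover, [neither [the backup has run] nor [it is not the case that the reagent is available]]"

0

Statement 1: Parsed as ((P | S) nor (~Q nand ~R)) xor ~P

P | S = T | F = T
~Q = ~F = T
~R = ~T = F
~Q nand ~R = T nand F = T
(P | S) nor (~Q nand ~R) = T nor T = F
~P = ~T = F
((P | S) nor (~Q nand ~R)) xor ~P = F xor F = F
Hence Statement 1 is false.

Statement 2: Formalization: S <-> (P & (Q nor ~R))

~R = ~T = F
Q nor ~R = F nor F = T
P & (Q nor ~R) = T & T = T
S <-> (P & (Q nor ~R)) = F <-> T = F
Hence Statement 2 is false.

0 of the 2 statements are true (none).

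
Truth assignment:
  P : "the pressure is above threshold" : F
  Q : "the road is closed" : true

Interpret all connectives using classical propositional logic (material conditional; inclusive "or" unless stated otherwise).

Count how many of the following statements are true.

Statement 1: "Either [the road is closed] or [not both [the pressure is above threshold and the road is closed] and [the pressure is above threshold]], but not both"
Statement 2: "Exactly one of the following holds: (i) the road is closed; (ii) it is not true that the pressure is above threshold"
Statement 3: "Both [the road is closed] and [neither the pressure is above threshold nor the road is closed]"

0

Statement 1: This is Q ⊕ ((P ∧ Q) ↑ P).

P ∧ Q = F ∧ T = F
(P ∧ Q) ↑ P = F ↑ F = T
Q ⊕ ((P ∧ Q) ↑ P) = T ⊕ T = F
Thus Statement 1 is false.

Statement 2: In symbols: Q ⊕ ¬P

¬P = ¬F = T
Q ⊕ ¬P = T ⊕ T = F
So Statement 2 is false.

Statement 3: Formalization: Q ∧ (P ↓ Q)

P ↓ Q = F ↓ T = F
Q ∧ (P ↓ Q) = T ∧ F = F
Hence Statement 3 is false.

True statements: 0 (none).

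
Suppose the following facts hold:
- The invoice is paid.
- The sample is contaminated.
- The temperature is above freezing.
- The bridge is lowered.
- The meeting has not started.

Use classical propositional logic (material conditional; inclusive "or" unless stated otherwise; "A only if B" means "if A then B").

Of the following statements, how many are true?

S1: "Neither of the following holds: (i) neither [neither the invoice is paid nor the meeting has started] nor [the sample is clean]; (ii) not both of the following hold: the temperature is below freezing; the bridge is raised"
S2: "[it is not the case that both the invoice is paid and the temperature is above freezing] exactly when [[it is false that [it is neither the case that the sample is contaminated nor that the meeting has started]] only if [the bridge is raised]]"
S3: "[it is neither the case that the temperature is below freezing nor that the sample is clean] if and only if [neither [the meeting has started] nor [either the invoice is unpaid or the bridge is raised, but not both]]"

Let K = "the invoice is paid" (True), H = "the meeting has started" (False), W = "the sample is contaminated" (True), S = "the temperature is below freezing" (False), R = "the bridge is raised" (False).

S1: In symbols: ((K nor H) nor not W) nor (S nand R)

K nor H = True nor False = False
not W = not True = False
(K nor H) nor not W = False nor False = True
S nand R = False nand False = True
((K nor H) nor not W) nor (S nand R) = True nor True = False
Hence S1 is false.

S2: Parsed as (K nand not S) iff (not (W nor H) -> R)

not S = not False = True
K nand not S = True nand True = False
W nor H = True nor False = False
not (W nor H) = not False = True
not (W nor H) -> R = True -> False = False
(K nand not S) iff (not (W nor H) -> R) = False iff False = True
Thus S2 is true.

S3: Parsed as (S nor not W) iff (H nor (not K xor R))

not W = not True = False
S nor not W = False nor False = True
not K = not True = False
not K xor R = False xor False = False
H nor (not K xor R) = False nor False = True
(S nor not W) iff (H nor (not K xor R)) = True iff True = True
Thus S3 is true.

True statements: 2 (S2, S3).

2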